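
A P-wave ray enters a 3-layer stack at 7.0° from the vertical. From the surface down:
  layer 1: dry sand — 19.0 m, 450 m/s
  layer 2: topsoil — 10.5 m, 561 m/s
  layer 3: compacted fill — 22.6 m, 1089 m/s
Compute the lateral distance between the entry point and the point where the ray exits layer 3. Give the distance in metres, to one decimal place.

Apply Snell's law at each interface; in layer i the horizontal offset is hᵢ·tan θᵢ.
Layer 1: θ = 7.00°; offset = 19.0·tan 7.00° = 2.333 m.
Layer 2: sin θ = 561·sin 7.0°/450 = 0.1519, θ = 8.74°; offset = 10.5·tan 8.74° = 1.614 m.
Layer 3: sin θ = 1089·sin 7.0°/450 = 0.2949, θ = 17.15°; offset = 22.6·tan 17.15° = 6.976 m.
Summing the layer offsets gives 10.922 m.

10.9 m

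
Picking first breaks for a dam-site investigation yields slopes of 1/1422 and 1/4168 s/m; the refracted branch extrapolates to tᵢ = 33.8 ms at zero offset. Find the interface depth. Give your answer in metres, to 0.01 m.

h = tᵢ·V₁·V₂ / (2·√(V₂²−V₁²)).
√(V₂²−V₁²) = √(4168² − 1422²) = 3917.9 m/s.
h = 0.0338 s × 1422 × 4168 / (2 × 3917.9) = 25.57 m.

25.57 m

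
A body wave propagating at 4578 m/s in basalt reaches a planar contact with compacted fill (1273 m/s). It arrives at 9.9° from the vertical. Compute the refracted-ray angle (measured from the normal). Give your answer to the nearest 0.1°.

sin θ₁/V₁ = sin θ₂/V₂ ⇒ sin θ₂ = 1273·sin 9.9°/4578 = 1273·0.1719/4578 = 0.0478.
θ₂ = sin⁻¹(0.0478) = 2.74° (from vertical).

2.7°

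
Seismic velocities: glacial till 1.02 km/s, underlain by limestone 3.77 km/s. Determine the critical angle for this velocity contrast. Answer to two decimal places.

15.70°

At critical incidence the refracted ray runs along the interface (θ₂ = 90°), so sin θ_c = V₁/V₂.
θ_c = arcsin(1.02/3.77) = arcsin 0.2706 = 15.70°.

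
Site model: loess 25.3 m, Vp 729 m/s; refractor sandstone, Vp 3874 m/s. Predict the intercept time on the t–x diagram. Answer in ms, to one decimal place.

tᵢ = 2h·√(V₂²−V₁²)/(V₁V₂).
√(V₂²−V₁²) = √(3874²−729²) = 3804.8 m/s.
tᵢ = 2·25.3·3804.8/(729·3874) = 0.06817 s.

68.2 ms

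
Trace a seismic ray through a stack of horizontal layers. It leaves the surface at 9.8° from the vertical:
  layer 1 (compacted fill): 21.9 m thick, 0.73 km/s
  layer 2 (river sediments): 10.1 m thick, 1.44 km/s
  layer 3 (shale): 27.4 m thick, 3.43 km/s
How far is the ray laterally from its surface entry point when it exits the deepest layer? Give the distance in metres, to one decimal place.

Apply Snell's law at each interface; in layer i the horizontal offset is hᵢ·tan θᵢ.
Layer 1: θ = 9.80°; offset = 21.9·tan 9.80° = 3.783 m.
Layer 2: sin θ = 1.44·sin 9.8°/0.73 = 0.3358, θ = 19.62°; offset = 10.1·tan 19.62° = 3.600 m.
Layer 3: sin θ = 3.43·sin 9.8°/0.73 = 0.7998, θ = 53.11°; offset = 27.4·tan 53.11° = 36.502 m.
Total horizontal offset = 43.885 m.

43.9 m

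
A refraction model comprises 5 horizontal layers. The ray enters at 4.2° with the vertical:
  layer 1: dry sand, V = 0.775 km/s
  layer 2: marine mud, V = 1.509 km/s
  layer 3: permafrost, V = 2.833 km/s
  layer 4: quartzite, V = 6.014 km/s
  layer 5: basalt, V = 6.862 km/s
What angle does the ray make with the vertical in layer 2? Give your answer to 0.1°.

Ray parameter p = sin 4.2° / 0.775 = 9.4501e-02 s/km.
sin θ_2 = p·V_2 = 9.4501e-02 × 1.509 = 0.1426.
θ_2 = arcsin 0.1426 = 8.20°.

8.2°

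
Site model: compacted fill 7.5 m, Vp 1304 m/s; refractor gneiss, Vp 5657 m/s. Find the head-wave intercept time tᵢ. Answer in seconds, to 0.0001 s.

θ_c = arcsin(V₁/V₂) = arcsin(1304/5657) = 13.33°; cos θ_c = 0.9731.
tᵢ = 2h·cos θ_c / V₁ = 2·7.5·0.9731 / 1304 = 0.01119 s.

0.0112 s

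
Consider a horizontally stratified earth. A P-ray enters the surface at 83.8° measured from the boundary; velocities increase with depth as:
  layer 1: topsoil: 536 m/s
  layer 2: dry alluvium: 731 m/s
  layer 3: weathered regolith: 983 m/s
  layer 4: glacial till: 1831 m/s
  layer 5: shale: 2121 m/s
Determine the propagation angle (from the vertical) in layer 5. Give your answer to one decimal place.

From the normal: θ₁ = 90° − 83.8° = 6.2°.
Snell's law across each interface conserves sin θ / V, so sin θ_5 = V_5·sin θ₁/V₁.
sin θ_5 = 2121 × sin 6.2° / 536 = 0.4274.
θ_5 = 25.30° from the vertical.

25.3°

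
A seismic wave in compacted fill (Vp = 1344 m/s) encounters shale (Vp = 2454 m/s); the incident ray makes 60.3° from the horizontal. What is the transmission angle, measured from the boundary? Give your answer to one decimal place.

25.2°

Convert to the normal: θ₁ = 90° − 60.3° = 29.7°.
sin θ₁/V₁ = sin θ₂/V₂ ⇒ sin θ₂ = 2454·sin 29.7°/1344 = 2454·0.4955/1344 = 0.9047.
θ₂ = sin⁻¹(0.9047) = 64.78° (from vertical).
From the interface: 90° − 64.78° = 25.22°.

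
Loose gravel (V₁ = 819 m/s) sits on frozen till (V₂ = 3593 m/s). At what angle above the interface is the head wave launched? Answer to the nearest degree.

77°

Critical incidence: sin θ_c = V₁/V₂ = 819/3593 = 0.2279.
θ_c = arcsin 0.2279 = 13.18°.
Measured from the interface: 90° − 13.18° = 76.82°.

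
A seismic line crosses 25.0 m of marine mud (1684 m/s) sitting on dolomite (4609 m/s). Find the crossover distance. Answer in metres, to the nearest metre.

73 m

x_cross = 2h·√((V₂+V₁)/(V₂−V₁)).
(V₂+V₁)/(V₂−V₁) = (4609+1684)/(4609−1684) = 2.1515; √ = 1.4668.
x_cross = 2·25.0·1.4668 = 73.34 m.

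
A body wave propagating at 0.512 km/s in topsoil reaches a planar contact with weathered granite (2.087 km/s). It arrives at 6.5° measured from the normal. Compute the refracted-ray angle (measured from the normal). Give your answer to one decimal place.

27.5°

sin θ₁/V₁ = sin θ₂/V₂ ⇒ sin θ₂ = 2.087·sin 6.5°/0.512 = 2.087·0.1132/0.512 = 0.4614.
θ₂ = arcsin 0.4614 = 27.48° from the normal.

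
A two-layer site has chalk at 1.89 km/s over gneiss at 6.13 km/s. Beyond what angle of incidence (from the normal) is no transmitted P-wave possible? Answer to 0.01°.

17.96°

Critical incidence: sin θ_c = V₁/V₂ = 1.89/6.13 = 0.3083.
θ_c = arcsin 0.3083 = 17.96°.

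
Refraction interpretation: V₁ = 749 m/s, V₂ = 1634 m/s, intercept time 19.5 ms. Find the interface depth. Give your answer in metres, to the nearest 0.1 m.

8.2 m

θ_c = arcsin(749/1634) = 27.28°; cos θ_c = 0.8888.
tᵢ = 2h cos θ_c/V₁ ⇒ h = tᵢ·V₁/(2 cos θ_c) = 0.0195·749/(2·0.8888) = 8.22 m.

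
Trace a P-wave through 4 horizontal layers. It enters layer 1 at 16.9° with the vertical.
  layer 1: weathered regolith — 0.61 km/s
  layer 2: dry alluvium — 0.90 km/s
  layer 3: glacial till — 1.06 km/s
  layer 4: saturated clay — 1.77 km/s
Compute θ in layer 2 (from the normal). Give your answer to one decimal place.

Snell's law across each interface conserves sin θ / V, so sin θ_2 = V_2·sin θ₁/V₁.
sin θ_2 = 0.90 × sin 16.9° / 0.61 = 0.4289.
θ_2 = arcsin 0.4289 = 25.40°.

25.4°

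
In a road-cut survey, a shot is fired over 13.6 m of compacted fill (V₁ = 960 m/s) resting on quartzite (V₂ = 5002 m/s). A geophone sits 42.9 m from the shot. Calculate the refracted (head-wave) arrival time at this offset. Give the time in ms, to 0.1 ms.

θ_c = arcsin(V₁/V₂) = arcsin(960/5002) = 11.07°, cos θ_c = 0.9814.
Intercept time tᵢ = 2h cos θ_c / V₁ = 2·13.6·0.9814/960 = 0.02781 s.
t = x/V₂ + tᵢ = 42.9/5002 + 0.02781 = 0.03638 s.

36.4 ms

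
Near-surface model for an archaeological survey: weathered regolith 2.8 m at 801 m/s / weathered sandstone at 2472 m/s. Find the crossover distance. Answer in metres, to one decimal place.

x_cross = 2h·√((V₂+V₁)/(V₂−V₁)).
(V₂+V₁)/(V₂−V₁) = (2472+801)/(2472−801) = 1.9587; √ = 1.3995.
x_cross = 2·2.8·1.3995 = 7.84 m.

7.8 m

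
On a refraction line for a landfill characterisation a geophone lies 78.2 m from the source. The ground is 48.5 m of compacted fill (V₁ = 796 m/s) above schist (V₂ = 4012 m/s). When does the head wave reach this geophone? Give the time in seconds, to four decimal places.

t = x/V₂ + 2h·√(V₂²−V₁²)/(V₁V₂).
√(V₂²−V₁²) = √(4012²−796²) = 3932.2 m/s; delay term = 2·48.5·3932.2/(796·4012) = 0.11944 s.
t = 78.2/4012 + 0.11944 = 0.13893 s.

0.1389 s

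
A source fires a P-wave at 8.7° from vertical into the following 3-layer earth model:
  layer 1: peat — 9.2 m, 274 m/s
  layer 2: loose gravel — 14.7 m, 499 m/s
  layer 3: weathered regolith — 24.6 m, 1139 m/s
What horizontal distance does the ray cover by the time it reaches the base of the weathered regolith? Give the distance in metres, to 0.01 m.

Apply Snell's law at each interface; in layer i the horizontal offset is hᵢ·tan θᵢ.
Layer 1: θ = 8.70°; offset = 9.2·tan 8.70° = 1.4078 m.
Layer 2: sin θ = 499·sin 8.7°/274 = 0.2755, θ = 15.99°; offset = 14.7·tan 15.99° = 4.2124 m.
Layer 3: sin θ = 1139·sin 8.7°/274 = 0.6288, θ = 38.96°; offset = 24.6·tan 38.96° = 19.8925 m.
Summing the layer offsets gives 25.5127 m.

25.51 m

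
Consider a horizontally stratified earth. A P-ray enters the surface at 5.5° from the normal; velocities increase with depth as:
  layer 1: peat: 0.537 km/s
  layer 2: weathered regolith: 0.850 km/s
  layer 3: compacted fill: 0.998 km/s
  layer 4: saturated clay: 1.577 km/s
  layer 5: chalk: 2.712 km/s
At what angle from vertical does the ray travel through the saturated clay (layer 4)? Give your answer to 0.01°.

16.35°

Snell's law across each interface conserves sin θ / V, so sin θ_4 = V_4·sin θ₁/V₁.
sin θ_4 = 1.577 × sin 5.5° / 0.537 = 0.2815.
θ_4 = 16.35° from the vertical.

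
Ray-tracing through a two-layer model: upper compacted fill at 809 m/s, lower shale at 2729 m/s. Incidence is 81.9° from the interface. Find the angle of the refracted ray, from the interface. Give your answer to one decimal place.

Angle from the normal: 90° − 81.9° = 8.1°.
Snell's law: sin θ₂ = (V₂/V₁)·sin θ₁ = (2729/809)·sin 8.1° = 0.4753.
θ₂ = arcsin 0.4753 = 28.38° from the normal.
From the interface: 90° − 28.38° = 61.62°.

61.6°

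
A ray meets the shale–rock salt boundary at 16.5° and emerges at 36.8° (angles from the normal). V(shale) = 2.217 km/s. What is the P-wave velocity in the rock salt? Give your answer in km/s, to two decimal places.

4.68 km/s

Snell's law: sin 16.5°/V₁ = sin 36.8°/V₂.
V₂ = V₁·sin 36.8°/sin 16.5° = 2.217 × 2.1091 = 4.68 km/s.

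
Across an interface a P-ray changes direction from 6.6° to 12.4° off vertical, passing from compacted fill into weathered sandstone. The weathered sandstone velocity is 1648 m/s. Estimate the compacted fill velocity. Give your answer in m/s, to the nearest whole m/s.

sin 6.6° = 0.1149; sin 12.4° = 0.2147.
V₁ = V₂·(sin θ₁/sin θ₂) = 1648·(0.1149/0.2147) = 882.09 m/s.

882 m/s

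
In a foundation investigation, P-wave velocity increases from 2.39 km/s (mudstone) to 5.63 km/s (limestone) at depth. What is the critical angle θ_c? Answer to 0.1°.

Critical incidence: sin θ_c = V₁/V₂ = 2.39/5.63 = 0.4245.
θ_c = arcsin 0.4245 = 25.12°.

25.1°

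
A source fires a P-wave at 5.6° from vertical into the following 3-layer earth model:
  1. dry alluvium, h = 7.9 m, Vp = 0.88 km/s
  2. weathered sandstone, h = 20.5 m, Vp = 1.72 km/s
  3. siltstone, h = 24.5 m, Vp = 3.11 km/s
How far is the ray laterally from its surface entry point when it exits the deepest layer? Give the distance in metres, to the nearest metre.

14 m

Apply Snell's law at each interface; in layer i the horizontal offset is hᵢ·tan θᵢ.
Layer 1: θ = 5.60°; offset = 7.9·tan 5.60° = 0.775 m.
Layer 2: sin θ = 1.72·sin 5.6°/0.88 = 0.1907, θ = 11.00°; offset = 20.5·tan 11.00° = 3.983 m.
Layer 3: sin θ = 3.11·sin 5.6°/0.88 = 0.3449, θ = 20.17°; offset = 24.5·tan 20.17° = 9.001 m.
Summing the layer offsets gives 13.759 m.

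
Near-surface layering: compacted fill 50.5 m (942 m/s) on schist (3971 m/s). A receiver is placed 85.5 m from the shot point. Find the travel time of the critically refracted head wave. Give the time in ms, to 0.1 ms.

125.7 ms

θ_c = arcsin(V₁/V₂) = arcsin(942/3971) = 13.72°, cos θ_c = 0.9715.
Intercept time tᵢ = 2h cos θ_c / V₁ = 2·50.5·0.9715/942 = 0.10416 s.
t = x/V₂ + tᵢ = 85.5/3971 + 0.10416 = 0.12569 s.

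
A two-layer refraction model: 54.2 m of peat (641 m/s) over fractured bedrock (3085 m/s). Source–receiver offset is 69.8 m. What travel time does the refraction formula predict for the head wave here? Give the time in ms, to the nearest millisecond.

188 ms

θ_c = arcsin(V₁/V₂) = arcsin(641/3085) = 11.99°, cos θ_c = 0.9782.
Intercept time tᵢ = 2h cos θ_c / V₁ = 2·54.2·0.9782/641 = 0.16542 s.
t = x/V₂ + tᵢ = 69.8/3085 + 0.16542 = 0.18805 s.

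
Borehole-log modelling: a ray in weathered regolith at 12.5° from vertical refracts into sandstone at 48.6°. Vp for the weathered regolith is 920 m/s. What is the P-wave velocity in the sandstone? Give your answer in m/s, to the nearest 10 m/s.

Snell's law: sin 12.5°/V₁ = sin 48.6°/V₂.
V₂ = V₁·sin 48.6°/sin 12.5° = 920 × 3.4657 = 3188.43 m/s.

3190 m/s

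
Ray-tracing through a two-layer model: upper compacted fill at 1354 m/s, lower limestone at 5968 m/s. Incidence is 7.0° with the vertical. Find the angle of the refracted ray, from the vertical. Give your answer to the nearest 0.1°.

32.5°

Snell's law: sin θ₂ = (V₂/V₁)·sin θ₁ = (5968/1354)·sin 7.0° = 0.5372.
θ₂ = sin⁻¹(0.5372) = 32.49° (from vertical).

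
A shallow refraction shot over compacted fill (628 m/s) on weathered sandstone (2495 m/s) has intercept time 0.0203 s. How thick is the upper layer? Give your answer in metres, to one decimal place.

6.6 m

θ_c = arcsin(628/2495) = 14.58°; cos θ_c = 0.9678.
tᵢ = 2h cos θ_c/V₁ ⇒ h = tᵢ·V₁/(2 cos θ_c) = 0.0203·628/(2·0.9678) = 6.59 m.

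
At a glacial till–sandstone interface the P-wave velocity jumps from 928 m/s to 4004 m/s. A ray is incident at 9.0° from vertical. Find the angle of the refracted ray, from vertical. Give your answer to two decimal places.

42.45°

Snell's law: sin θ₂ = (V₂/V₁)·sin θ₁ = (4004/928)·sin 9.0° = 0.6750.
θ₂ = arcsin 0.6750 = 42.45° from the normal.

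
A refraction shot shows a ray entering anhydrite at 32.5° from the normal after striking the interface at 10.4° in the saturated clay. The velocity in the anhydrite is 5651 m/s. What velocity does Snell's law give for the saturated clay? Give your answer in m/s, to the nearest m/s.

sin 10.4° = 0.1805; sin 32.5° = 0.5373.
V₁ = V₂·(sin θ₁/sin θ₂) = 5651·(0.1805/0.5373) = 1898.59 m/s.

1899 m/s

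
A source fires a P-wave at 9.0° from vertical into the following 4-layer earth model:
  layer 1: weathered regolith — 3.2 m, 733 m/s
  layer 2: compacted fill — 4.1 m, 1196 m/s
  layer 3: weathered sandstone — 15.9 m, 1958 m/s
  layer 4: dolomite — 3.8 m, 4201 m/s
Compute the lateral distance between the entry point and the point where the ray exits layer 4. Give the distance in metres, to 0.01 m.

16.59 m

Apply Snell's law at each interface; in layer i the horizontal offset is hᵢ·tan θᵢ.
Layer 1: θ = 9.00°; offset = 3.2·tan 9.00° = 0.5068 m.
Layer 2: sin θ = 1196·sin 9.0°/733 = 0.2552, θ = 14.79°; offset = 4.1·tan 14.79° = 1.0824 m.
Layer 3: sin θ = 1958·sin 9.0°/733 = 0.4179, θ = 24.70°; offset = 15.9·tan 24.70° = 7.3132 m.
Layer 4: sin θ = 4201·sin 9.0°/733 = 0.8966, θ = 63.71°; offset = 3.8·tan 63.71° = 7.6921 m.
Summing the layer offsets gives 16.5945 m.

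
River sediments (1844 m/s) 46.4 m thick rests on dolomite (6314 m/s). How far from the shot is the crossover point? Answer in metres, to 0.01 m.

θ_c = arcsin(1844/6314) = 16.98°, so cos θ_c = 0.9564 and tᵢ = 2h cos θ_c/V₁ = 0.0481 s.
At crossover x/V₁ = x/V₂ + tᵢ ⇒ x = tᵢ/(1/V₁ − 1/V₂) = 0.04813/(5.4230e-04 − 1.5838e-04) = 125.37 m.

125.37 m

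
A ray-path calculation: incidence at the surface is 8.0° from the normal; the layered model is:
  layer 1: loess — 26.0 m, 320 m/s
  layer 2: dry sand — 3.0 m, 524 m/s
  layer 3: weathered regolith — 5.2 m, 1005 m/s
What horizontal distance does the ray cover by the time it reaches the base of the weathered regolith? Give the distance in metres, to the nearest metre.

7 m

Apply Snell's law at each interface; in layer i the horizontal offset is hᵢ·tan θᵢ.
Layer 1: θ = 8.00°; offset = 26.0·tan 8.00° = 3.654 m.
Layer 2: sin θ = 524·sin 8.0°/320 = 0.2279, θ = 13.17°; offset = 3.0·tan 13.17° = 0.702 m.
Layer 3: sin θ = 1005·sin 8.0°/320 = 0.4371, θ = 25.92°; offset = 5.2·tan 25.92° = 2.527 m.
Σ offsets = 6.883 m.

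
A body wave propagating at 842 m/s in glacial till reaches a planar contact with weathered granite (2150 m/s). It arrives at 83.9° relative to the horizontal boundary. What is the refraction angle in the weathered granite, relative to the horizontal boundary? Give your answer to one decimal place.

74.3°

Angle from the normal: 90° − 83.9° = 6.1°.
sin θ₁/V₁ = sin θ₂/V₂ ⇒ sin θ₂ = 2150·sin 6.1°/842 = 2150·0.1063/842 = 0.2713.
θ₂ = sin⁻¹(0.2713) = 15.74° (from vertical).
From the interface: 90° − 15.74° = 74.26°.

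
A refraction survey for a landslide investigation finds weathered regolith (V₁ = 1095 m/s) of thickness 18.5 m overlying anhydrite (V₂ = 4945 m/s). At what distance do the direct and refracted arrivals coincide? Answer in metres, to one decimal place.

x_cross = 2h·√((V₂+V₁)/(V₂−V₁)).
(V₂+V₁)/(V₂−V₁) = (4945+1095)/(4945−1095) = 1.5688; √ = 1.2525.
x_cross = 2·18.5·1.2525 = 46.34 m.

46.3 m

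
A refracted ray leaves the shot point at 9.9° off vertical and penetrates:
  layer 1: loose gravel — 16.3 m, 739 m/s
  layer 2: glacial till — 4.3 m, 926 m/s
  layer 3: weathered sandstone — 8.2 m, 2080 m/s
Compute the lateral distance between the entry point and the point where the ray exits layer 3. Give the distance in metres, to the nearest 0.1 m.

Apply Snell's law at each interface; in layer i the horizontal offset is hᵢ·tan θᵢ.
Layer 1: θ = 9.90°; offset = 16.3·tan 9.90° = 2.845 m.
Layer 2: sin θ = 926·sin 9.9°/739 = 0.2154, θ = 12.44°; offset = 4.3·tan 12.44° = 0.949 m.
Layer 3: sin θ = 2080·sin 9.9°/739 = 0.4839, θ = 28.94°; offset = 8.2·tan 28.94° = 4.534 m.
Summing the layer offsets gives 8.328 m.

8.3 m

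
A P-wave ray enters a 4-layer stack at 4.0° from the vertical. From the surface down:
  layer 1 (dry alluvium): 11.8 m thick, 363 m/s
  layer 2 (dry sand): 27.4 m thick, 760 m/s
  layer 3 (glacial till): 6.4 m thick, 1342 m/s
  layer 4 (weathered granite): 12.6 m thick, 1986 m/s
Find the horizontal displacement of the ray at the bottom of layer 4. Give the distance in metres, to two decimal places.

p = sin θ₁/V₁ = sin 4.0°/363 = 1.9217e-04 s/m is conserved through the stack.
Layer 1: θ = 4.00°; offset = 11.8·tan 4.00° = 0.8251 m.
Layer 2: sin θ = p·760 = 0.1460 → θ = 8.40°; offset = 27.4·tan 8.40° = 4.0450 m.
Layer 3: sin θ = p·1342 = 0.2579 → θ = 14.94°; offset = 6.4·tan 14.94° = 1.7083 m.
Layer 4: sin θ = p·1986 = 0.3816 → θ = 22.44°; offset = 12.6·tan 22.44° = 5.2025 m.
Σ offsets = 11.7809 m.

11.78 m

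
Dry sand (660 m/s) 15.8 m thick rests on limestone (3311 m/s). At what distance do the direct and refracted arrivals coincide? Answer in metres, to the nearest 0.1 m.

θ_c = arcsin(660/3311) = 11.50°, so cos θ_c = 0.9799 and tᵢ = 2h cos θ_c/V₁ = 0.0469 s.
At crossover x/V₁ = x/V₂ + tᵢ ⇒ x = tᵢ/(1/V₁ − 1/V₂) = 0.04692/(1.5152e-03 − 3.0202e-04) = 38.68 m.

38.7 m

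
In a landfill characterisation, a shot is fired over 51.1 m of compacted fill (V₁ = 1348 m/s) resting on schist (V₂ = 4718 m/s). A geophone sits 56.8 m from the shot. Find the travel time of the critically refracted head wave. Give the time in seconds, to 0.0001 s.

0.0847 s

θ_c = arcsin(V₁/V₂) = arcsin(1348/4718) = 16.60°, cos θ_c = 0.9583.
Intercept time tᵢ = 2h cos θ_c / V₁ = 2·51.1·0.9583/1348 = 0.07266 s.
t = x/V₂ + tᵢ = 56.8/4718 + 0.07266 = 0.08469 s.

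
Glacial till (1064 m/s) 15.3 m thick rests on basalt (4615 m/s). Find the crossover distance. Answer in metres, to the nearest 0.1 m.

θ_c = arcsin(1064/4615) = 13.33°, so cos θ_c = 0.9731 and tᵢ = 2h cos θ_c/V₁ = 0.0280 s.
At crossover x/V₁ = x/V₂ + tᵢ ⇒ x = tᵢ/(1/V₁ − 1/V₂) = 0.02798/(9.3985e-04 − 2.1668e-04) = 38.70 m.

38.7 m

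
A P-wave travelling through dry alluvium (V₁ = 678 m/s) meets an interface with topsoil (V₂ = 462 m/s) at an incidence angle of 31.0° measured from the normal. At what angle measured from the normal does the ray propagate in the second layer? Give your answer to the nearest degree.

21°

Snell's law: sin θ₂ = (V₂/V₁)·sin θ₁ = (462/678)·sin 31.0° = 0.3510.
θ₂ = arcsin 0.3510 = 20.55° from the normal.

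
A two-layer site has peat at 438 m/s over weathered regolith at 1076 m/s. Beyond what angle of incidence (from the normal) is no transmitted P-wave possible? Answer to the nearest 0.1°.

24.0°

Critical incidence: sin θ_c = V₁/V₂ = 438/1076 = 0.4071.
θ_c = arcsin 0.4071 = 24.02°.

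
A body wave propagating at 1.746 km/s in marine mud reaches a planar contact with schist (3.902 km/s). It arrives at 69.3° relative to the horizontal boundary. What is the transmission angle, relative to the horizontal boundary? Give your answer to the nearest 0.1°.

Angle from the normal: 90° − 69.3° = 20.7°.
sin θ₁/V₁ = sin θ₂/V₂ ⇒ sin θ₂ = 3.902·sin 20.7°/1.746 = 3.902·0.3535/1.746 = 0.7900.
θ₂ = sin⁻¹(0.7900) = 52.18° (from vertical).
From the interface: 90° − 52.18° = 37.82°.

37.8°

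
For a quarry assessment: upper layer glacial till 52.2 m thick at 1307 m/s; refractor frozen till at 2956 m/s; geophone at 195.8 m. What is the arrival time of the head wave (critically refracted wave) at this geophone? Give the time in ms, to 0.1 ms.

137.9 ms

t = x/V₂ + 2h·√(V₂²−V₁²)/(V₁V₂).
√(V₂²−V₁²) = √(2956²−1307²) = 2651.4 m/s; delay term = 2·52.2·2651.4/(1307·2956) = 0.07165 s.
t = 195.8/2956 + 0.07165 = 0.13788 s.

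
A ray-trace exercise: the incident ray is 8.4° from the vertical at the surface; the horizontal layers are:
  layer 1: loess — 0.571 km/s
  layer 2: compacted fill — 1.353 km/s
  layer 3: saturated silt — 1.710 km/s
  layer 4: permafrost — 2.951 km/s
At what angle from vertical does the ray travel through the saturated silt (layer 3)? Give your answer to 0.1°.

Snell's law across each interface conserves sin θ / V, so sin θ_3 = V_3·sin θ₁/V₁.
sin θ_3 = 1.710 × sin 8.4° / 0.571 = 0.4375.
θ_3 = arcsin 0.4375 = 25.94°.

25.9°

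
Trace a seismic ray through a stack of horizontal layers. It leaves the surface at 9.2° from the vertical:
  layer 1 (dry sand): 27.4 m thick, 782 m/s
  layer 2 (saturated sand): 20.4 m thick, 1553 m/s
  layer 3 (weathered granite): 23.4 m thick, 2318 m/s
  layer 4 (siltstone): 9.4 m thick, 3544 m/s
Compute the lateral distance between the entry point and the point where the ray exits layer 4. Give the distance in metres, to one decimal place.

33.7 m

p = sin θ₁/V₁ = sin 9.2°/782 = 2.0445e-04 s/m is conserved through the stack.
Layer 1: θ = 9.20°; offset = 27.4·tan 9.20° = 4.438 m.
Layer 2: sin θ = p·1553 = 0.3175 → θ = 18.51°; offset = 20.4·tan 18.51° = 6.831 m.
Layer 3: sin θ = p·2318 = 0.4739 → θ = 28.29°; offset = 23.4·tan 28.29° = 12.594 m.
Layer 4: sin θ = p·3544 = 0.7246 → θ = 46.43°; offset = 9.4·tan 46.43° = 9.883 m.
Total horizontal offset = 33.745 m.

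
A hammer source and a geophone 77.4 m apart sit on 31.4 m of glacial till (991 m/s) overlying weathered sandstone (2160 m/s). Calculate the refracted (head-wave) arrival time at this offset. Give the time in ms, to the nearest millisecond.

92 ms

θ_c = arcsin(V₁/V₂) = arcsin(991/2160) = 27.31°, cos θ_c = 0.8885.
Intercept time tᵢ = 2h cos θ_c / V₁ = 2·31.4·0.8885/991 = 0.05631 s.
t = x/V₂ + tᵢ = 77.4/2160 + 0.05631 = 0.09214 s.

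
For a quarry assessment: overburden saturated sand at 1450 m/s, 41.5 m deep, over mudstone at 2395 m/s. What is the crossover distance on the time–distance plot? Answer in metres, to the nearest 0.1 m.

x_cross = 2h·√((V₂+V₁)/(V₂−V₁)).
(V₂+V₁)/(V₂−V₁) = (2395+1450)/(2395−1450) = 4.0688; √ = 2.0171.
x_cross = 2·41.5·2.0171 = 167.42 m.

167.4 m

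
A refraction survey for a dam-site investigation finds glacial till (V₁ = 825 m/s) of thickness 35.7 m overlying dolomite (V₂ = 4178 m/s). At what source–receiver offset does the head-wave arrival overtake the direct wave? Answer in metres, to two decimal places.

87.22 m

x_cross = 2h·√((V₂+V₁)/(V₂−V₁)).
(V₂+V₁)/(V₂−V₁) = (4178+825)/(4178−825) = 1.4921; √ = 1.2215.
x_cross = 2·35.7·1.2215 = 87.22 m.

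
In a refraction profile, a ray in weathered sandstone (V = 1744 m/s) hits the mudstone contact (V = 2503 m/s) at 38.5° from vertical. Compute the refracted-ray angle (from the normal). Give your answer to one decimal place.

sin θ₁/V₁ = sin θ₂/V₂ ⇒ sin θ₂ = 2503·sin 38.5°/1744 = 2503·0.6225/1744 = 0.8934.
θ₂ = sin⁻¹(0.8934) = 63.31° (from vertical).

63.3°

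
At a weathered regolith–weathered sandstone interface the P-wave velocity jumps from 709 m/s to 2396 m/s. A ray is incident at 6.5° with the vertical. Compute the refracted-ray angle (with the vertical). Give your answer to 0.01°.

22.49°

sin θ₁/V₁ = sin θ₂/V₂ ⇒ sin θ₂ = 2396·sin 6.5°/709 = 2396·0.1132/709 = 0.3826.
θ₂ = sin⁻¹(0.3826) = 22.49° (from vertical).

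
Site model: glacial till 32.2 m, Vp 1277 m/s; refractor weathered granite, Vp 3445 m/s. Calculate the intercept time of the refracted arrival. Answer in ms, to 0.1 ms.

tᵢ = 2h·√(V₂²−V₁²)/(V₁V₂).
√(V₂²−V₁²) = √(3445²−1277²) = 3199.6 m/s.
tᵢ = 2·32.2·3199.6/(1277·3445) = 0.04684 s.

46.8 ms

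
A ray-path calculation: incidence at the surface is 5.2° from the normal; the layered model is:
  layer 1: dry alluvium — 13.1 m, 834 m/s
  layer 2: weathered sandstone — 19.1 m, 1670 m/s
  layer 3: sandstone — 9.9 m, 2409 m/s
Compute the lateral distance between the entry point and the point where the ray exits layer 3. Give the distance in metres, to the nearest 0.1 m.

7.4 m

p = sin θ₁/V₁ = sin 5.2°/834 = 1.0867e-04 s/m is conserved through the stack.
Layer 1: θ = 5.20°; offset = 13.1·tan 5.20° = 1.192 m.
Layer 2: sin θ = p·1670 = 0.1815 → θ = 10.46°; offset = 19.1·tan 10.46° = 3.525 m.
Layer 3: sin θ = p·2409 = 0.2618 → θ = 15.18°; offset = 9.9·tan 15.18° = 2.685 m.
Total horizontal offset = 7.402 m.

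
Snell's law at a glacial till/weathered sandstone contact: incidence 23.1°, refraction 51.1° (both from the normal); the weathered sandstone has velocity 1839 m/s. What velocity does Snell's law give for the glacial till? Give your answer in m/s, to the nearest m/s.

Snell's law: sin 23.1°/V₁ = sin 51.1°/V₂.
V₁ = V₂·sin 23.1°/sin 51.1° = 1839 × 0.5041 = 927.10 m/s.

927 m/s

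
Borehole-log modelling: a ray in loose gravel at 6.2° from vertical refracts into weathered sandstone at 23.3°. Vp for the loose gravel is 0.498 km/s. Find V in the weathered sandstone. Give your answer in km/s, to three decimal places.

1.824 km/s

sin 6.2° = 0.1080; sin 23.3° = 0.3955.
V₂ = V₁·(sin θ₂/sin θ₁) = 0.498·(0.3955/0.1080) = 1.824 km/s.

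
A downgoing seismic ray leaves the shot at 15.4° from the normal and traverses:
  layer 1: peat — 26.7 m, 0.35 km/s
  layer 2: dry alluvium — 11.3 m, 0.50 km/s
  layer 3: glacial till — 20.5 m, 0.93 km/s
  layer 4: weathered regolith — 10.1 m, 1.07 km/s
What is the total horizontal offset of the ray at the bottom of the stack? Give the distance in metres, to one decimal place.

46.4 m

Ray parameter p = sin 15.4° / 0.35 km/s = 7.5873e-01 s/km.
Layer 1: θ = 15.40°; offset = 26.7·tan 15.40° = 7.354 m.
Layer 2: sin θ = p·0.50 = 0.3794 → θ = 22.29°; offset = 11.3·tan 22.29° = 4.633 m.
Layer 3: sin θ = p·0.93 = 0.7056 → θ = 44.88°; offset = 20.5·tan 44.88° = 20.414 m.
Layer 4: sin θ = p·1.07 = 0.8118 → θ = 54.28°; offset = 10.1·tan 54.28° = 14.043 m.
Total horizontal offset = 46.445 m.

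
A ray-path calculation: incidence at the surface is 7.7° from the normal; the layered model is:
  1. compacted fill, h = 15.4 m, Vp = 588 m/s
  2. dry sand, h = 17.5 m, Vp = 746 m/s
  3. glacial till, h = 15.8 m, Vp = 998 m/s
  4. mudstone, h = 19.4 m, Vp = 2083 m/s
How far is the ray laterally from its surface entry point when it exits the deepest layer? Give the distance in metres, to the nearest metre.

Apply Snell's law at each interface; in layer i the horizontal offset is hᵢ·tan θᵢ.
Layer 1: θ = 7.70°; offset = 15.4·tan 7.70° = 2.082 m.
Layer 2: sin θ = 746·sin 7.7°/588 = 0.1700, θ = 9.79°; offset = 17.5·tan 9.79° = 3.019 m.
Layer 3: sin θ = 998·sin 7.7°/588 = 0.2274, θ = 13.14°; offset = 15.8·tan 13.14° = 3.690 m.
Layer 4: sin θ = 2083·sin 7.7°/588 = 0.4746, θ = 28.34°; offset = 19.4·tan 28.34° = 10.462 m.
Σ offsets = 19.252 m.

19 m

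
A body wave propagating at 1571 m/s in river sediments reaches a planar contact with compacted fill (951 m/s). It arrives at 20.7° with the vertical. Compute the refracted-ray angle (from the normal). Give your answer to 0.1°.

12.4°

Snell's law: sin θ₂ = (V₂/V₁)·sin θ₁ = (951/1571)·sin 20.7° = 0.2140.
θ₂ = sin⁻¹(0.2140) = 12.36° (from vertical).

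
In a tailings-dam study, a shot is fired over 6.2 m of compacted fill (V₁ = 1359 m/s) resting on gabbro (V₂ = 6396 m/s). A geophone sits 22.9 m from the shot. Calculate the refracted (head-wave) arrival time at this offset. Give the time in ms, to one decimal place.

θ_c = arcsin(V₁/V₂) = arcsin(1359/6396) = 12.27°, cos θ_c = 0.9772.
Intercept time tᵢ = 2h cos θ_c / V₁ = 2·6.2·0.9772/1359 = 0.00892 s.
t = x/V₂ + tᵢ = 22.9/6396 + 0.00892 = 0.01250 s.

12.5 ms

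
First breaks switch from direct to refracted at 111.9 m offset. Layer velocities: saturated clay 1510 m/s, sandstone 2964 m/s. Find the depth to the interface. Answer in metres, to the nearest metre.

32 m

x_cross = 2h·√((V₂+V₁)/(V₂−V₁)) → h = x_cross / (2·√((V₂+V₁)/(V₂−V₁))).
√((V₂+V₁)/(V₂−V₁)) = √((2964+1510)/(2964−1510)) = 1.7541.
h = 111.9 / (2·1.7541) = 31.90 m.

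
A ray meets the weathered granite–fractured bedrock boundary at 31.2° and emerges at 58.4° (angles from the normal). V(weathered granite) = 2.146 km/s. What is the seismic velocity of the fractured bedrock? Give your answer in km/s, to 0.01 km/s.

Snell's law: sin 31.2°/V₁ = sin 58.4°/V₂.
V₂ = V₁·sin 58.4°/sin 31.2° = 2.146 × 1.6442 = 3.53 km/s.

3.53 km/s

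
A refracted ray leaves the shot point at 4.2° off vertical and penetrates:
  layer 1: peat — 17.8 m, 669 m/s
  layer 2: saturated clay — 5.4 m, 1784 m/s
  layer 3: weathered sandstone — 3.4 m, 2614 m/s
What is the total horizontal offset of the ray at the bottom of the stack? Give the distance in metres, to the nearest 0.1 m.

3.4 m

p = sin θ₁/V₁ = sin 4.2°/669 = 1.0947e-04 s/m is conserved through the stack.
Layer 1: θ = 4.20°; offset = 17.8·tan 4.20° = 1.307 m.
Layer 2: sin θ = p·1784 = 0.1953 → θ = 11.26°; offset = 5.4·tan 11.26° = 1.075 m.
Layer 3: sin θ = p·2614 = 0.2862 → θ = 16.63°; offset = 3.4·tan 16.63° = 1.015 m.
Total horizontal offset = 3.398 m.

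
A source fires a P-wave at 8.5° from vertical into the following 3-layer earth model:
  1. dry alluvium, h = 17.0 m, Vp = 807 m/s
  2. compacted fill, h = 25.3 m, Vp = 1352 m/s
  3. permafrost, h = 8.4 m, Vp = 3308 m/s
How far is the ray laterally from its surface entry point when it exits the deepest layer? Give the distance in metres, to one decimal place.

15.4 m

p = sin θ₁/V₁ = sin 8.5°/807 = 1.8316e-04 s/m is conserved through the stack.
Layer 1: θ = 8.50°; offset = 17.0·tan 8.50° = 2.541 m.
Layer 2: sin θ = p·1352 = 0.2476 → θ = 14.34°; offset = 25.3·tan 14.34° = 6.466 m.
Layer 3: sin θ = p·3308 = 0.6059 → θ = 37.29°; offset = 8.4·tan 37.29° = 6.397 m.
Summing the layer offsets gives 15.405 m.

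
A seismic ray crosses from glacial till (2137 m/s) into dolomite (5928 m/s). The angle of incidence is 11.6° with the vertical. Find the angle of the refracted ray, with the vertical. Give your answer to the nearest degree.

34°

Snell's law: sin θ₂ = (V₂/V₁)·sin θ₁ = (5928/2137)·sin 11.6° = 0.5578.
θ₂ = arcsin 0.5578 = 33.90° from the normal.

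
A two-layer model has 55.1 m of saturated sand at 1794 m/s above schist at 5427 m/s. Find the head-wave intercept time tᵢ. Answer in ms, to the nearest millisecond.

58 ms

θ_c = arcsin(V₁/V₂) = arcsin(1794/5427) = 19.30°; cos θ_c = 0.9438.
tᵢ = 2h·cos θ_c / V₁ = 2·55.1·0.9438 / 1794 = 0.05797 s.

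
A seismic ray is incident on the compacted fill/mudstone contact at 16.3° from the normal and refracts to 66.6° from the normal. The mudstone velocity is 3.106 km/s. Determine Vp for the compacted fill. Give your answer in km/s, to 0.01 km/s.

0.95 km/s

Snell's law: sin 16.3°/V₁ = sin 66.6°/V₂.
V₁ = V₂·sin 16.3°/sin 66.6° = 3.106 × 0.3058 = 0.95 km/s.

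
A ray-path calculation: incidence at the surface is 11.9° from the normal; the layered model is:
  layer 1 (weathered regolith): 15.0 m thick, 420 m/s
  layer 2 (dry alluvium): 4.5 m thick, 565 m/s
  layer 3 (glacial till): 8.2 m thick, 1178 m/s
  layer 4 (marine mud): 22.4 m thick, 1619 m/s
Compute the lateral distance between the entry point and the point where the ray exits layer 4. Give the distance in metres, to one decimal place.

p = sin θ₁/V₁ = sin 11.9°/420 = 4.9096e-04 s/m is conserved through the stack.
Layer 1: θ = 11.90°; offset = 15.0·tan 11.90° = 3.161 m.
Layer 2: sin θ = p·565 = 0.2774 → θ = 16.10°; offset = 4.5·tan 16.10° = 1.299 m.
Layer 3: sin θ = p·1178 = 0.5784 → θ = 35.33°; offset = 8.2·tan 35.33° = 5.813 m.
Layer 4: sin θ = p·1619 = 0.7949 → θ = 52.64°; offset = 22.4·tan 52.64° = 29.343 m.
Total horizontal offset = 39.617 m.

39.6 m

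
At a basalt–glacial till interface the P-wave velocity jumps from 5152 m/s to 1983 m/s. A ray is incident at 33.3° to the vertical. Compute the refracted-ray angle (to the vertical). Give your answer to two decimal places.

sin θ₁/V₁ = sin θ₂/V₂ ⇒ sin θ₂ = 1983·sin 33.3°/5152 = 1983·0.5490/5152 = 0.2113.
θ₂ = arcsin 0.2113 = 12.20° from the normal.

12.20°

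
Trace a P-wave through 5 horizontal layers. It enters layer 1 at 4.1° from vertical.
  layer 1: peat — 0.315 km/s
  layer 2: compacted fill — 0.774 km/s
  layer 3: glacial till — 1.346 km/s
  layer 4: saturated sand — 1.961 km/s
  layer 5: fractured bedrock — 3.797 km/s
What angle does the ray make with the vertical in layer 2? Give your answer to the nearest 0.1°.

Ray parameter p = sin 4.1° / 0.315 = 2.2698e-01 s/km.
sin θ_2 = p·V_2 = 2.2698e-01 × 0.774 = 0.1757.
θ_2 = arcsin 0.1757 = 10.12°.

10.1°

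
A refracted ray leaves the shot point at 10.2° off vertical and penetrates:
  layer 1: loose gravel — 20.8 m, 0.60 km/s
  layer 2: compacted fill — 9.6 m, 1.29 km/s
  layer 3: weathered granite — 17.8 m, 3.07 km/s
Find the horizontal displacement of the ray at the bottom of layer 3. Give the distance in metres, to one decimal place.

Ray parameter p = sin 10.2° / 0.60 km/s = 2.9514e-01 s/km.
Layer 1: θ = 10.20°; offset = 20.8·tan 10.20° = 3.743 m.
Layer 2: sin θ = p·1.29 = 0.3807 → θ = 22.38°; offset = 9.6·tan 22.38° = 3.953 m.
Layer 3: sin θ = p·3.07 = 0.9061 → θ = 64.97°; offset = 17.8·tan 64.97° = 38.119 m.
Summing the layer offsets gives 45.815 m.

45.8 m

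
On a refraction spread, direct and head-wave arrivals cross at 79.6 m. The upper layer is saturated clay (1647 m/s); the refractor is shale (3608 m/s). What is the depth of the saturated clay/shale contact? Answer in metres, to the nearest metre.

24 m

x_cross = 2h·√((V₂+V₁)/(V₂−V₁)) → h = x_cross / (2·√((V₂+V₁)/(V₂−V₁))).
√((V₂+V₁)/(V₂−V₁)) = √((3608+1647)/(3608−1647)) = 1.6370.
h = 79.6 / (2·1.6370) = 24.31 m.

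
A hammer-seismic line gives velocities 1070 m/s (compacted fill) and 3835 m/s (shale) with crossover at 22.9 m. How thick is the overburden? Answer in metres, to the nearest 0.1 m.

h = (x_cross/2)·√((V₂−V₁)/(V₂+V₁)).
(V₂−V₁)/(V₂+V₁) = (3835−1070)/(3835+1070) = 0.5637; √ = 0.7508.
h = (22.9/2)·0.7508 = 8.60 m.

8.6 m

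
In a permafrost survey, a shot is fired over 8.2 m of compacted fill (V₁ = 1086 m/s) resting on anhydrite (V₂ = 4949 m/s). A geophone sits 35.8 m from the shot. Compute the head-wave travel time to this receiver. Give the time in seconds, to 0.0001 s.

0.0220 s

θ_c = arcsin(V₁/V₂) = arcsin(1086/4949) = 12.68°, cos θ_c = 0.9756.
Intercept time tᵢ = 2h cos θ_c / V₁ = 2·8.2·0.9756/1086 = 0.01473 s.
t = x/V₂ + tᵢ = 35.8/4949 + 0.01473 = 0.02197 s.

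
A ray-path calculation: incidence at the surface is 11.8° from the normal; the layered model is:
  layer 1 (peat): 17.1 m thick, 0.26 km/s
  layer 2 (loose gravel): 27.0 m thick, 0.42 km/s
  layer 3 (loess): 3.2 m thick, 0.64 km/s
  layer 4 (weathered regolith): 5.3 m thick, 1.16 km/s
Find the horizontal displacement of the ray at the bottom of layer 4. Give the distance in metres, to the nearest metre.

27 m

Ray parameter p = sin 11.8° / 0.26 km/s = 7.8652e-01 s/km.
Layer 1: θ = 11.80°; offset = 17.1·tan 11.80° = 3.572 m.
Layer 2: sin θ = p·0.42 = 0.3303 → θ = 19.29°; offset = 27.0·tan 19.29° = 9.450 m.
Layer 3: sin θ = p·0.64 = 0.5034 → θ = 30.22°; offset = 3.2·tan 30.22° = 1.864 m.
Layer 4: sin θ = p·1.16 = 0.9124 → θ = 65.83°; offset = 5.3·tan 65.83° = 11.812 m.
Summing the layer offsets gives 26.698 m.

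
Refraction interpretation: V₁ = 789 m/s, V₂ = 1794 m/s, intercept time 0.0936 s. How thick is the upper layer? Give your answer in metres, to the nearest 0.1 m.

h = tᵢ·V₁·V₂ / (2·√(V₂²−V₁²)).
√(V₂²−V₁²) = √(1794² − 789²) = 1611.2 m/s.
h = 0.0936 s × 789 × 1794 / (2 × 1611.2) = 41.11 m.

41.1 m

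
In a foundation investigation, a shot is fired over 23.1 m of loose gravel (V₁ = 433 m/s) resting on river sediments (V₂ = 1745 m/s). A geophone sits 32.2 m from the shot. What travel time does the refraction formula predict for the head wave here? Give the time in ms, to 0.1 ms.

121.8 ms

θ_c = arcsin(V₁/V₂) = arcsin(433/1745) = 14.37°, cos θ_c = 0.9687.
Intercept time tᵢ = 2h cos θ_c / V₁ = 2·23.1·0.9687/433 = 0.10336 s.
t = x/V₂ + tᵢ = 32.2/1745 + 0.10336 = 0.12181 s.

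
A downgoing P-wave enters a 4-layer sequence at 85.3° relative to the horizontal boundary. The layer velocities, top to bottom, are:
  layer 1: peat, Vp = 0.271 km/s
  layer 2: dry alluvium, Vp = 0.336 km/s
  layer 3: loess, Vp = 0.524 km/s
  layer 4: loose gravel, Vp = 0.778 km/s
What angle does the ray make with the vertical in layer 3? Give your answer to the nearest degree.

From the normal: θ₁ = 90° − 85.3° = 4.7°.
Ray parameter p = sin 4.7° / 0.271 = 3.0236e-01 s/km.
sin θ_3 = p·V_3 = 3.0236e-01 × 0.524 = 0.1584.
θ_3 = arcsin 0.1584 = 9.12°.

9°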